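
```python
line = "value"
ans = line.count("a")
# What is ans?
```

Trace (tracking ans):
line = 'value'  # -> line = 'value'
ans = line.count('a')  # -> ans = 1

Answer: 1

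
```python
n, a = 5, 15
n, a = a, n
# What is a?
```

Trace (tracking a):
n, a = (5, 15)  # -> n = 5, a = 15
n, a = (a, n)  # -> n = 15, a = 5

Answer: 5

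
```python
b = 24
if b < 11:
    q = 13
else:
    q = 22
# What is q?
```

Answer: 22

Derivation:
Trace (tracking q):
b = 24  # -> b = 24
if b < 11:  # condition is False
else:
    q = 22  # -> q = 22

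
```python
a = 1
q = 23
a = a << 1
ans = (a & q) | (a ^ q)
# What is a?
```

Answer: 2

Derivation:
Trace (tracking a):
a = 1  # -> a = 1
q = 23  # -> q = 23
a = a << 1  # -> a = 2
ans = a & q | a ^ q  # -> ans = 23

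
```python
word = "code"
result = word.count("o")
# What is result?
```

Answer: 1

Derivation:
Trace (tracking result):
word = 'code'  # -> word = 'code'
result = word.count('o')  # -> result = 1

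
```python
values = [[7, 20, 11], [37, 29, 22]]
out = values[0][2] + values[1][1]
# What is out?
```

Answer: 40

Derivation:
Trace (tracking out):
values = [[7, 20, 11], [37, 29, 22]]  # -> values = [[7, 20, 11], [37, 29, 22]]
out = values[0][2] + values[1][1]  # -> out = 40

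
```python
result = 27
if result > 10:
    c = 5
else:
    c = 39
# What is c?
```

Trace (tracking c):
result = 27  # -> result = 27
if result > 10:  # condition is True
    c = 5  # -> c = 5

Answer: 5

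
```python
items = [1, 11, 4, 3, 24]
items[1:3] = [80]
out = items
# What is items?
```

Answer: [1, 80, 3, 24]

Derivation:
Trace (tracking items):
items = [1, 11, 4, 3, 24]  # -> items = [1, 11, 4, 3, 24]
items[1:3] = [80]  # -> items = [1, 80, 3, 24]
out = items  # -> out = [1, 80, 3, 24]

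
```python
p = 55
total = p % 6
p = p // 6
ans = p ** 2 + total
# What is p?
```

Trace (tracking p):
p = 55  # -> p = 55
total = p % 6  # -> total = 1
p = p // 6  # -> p = 9
ans = p ** 2 + total  # -> ans = 82

Answer: 9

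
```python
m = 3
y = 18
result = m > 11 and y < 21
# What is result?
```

Trace (tracking result):
m = 3  # -> m = 3
y = 18  # -> y = 18
result = m > 11 and y < 21  # -> result = False

Answer: False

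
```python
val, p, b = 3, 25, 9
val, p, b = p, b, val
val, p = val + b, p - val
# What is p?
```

Answer: -16

Derivation:
Trace (tracking p):
val, p, b = (3, 25, 9)  # -> val = 3, p = 25, b = 9
val, p, b = (p, b, val)  # -> val = 25, p = 9, b = 3
val, p = (val + b, p - val)  # -> val = 28, p = -16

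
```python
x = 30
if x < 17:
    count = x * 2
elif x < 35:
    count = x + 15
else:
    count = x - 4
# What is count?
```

Answer: 45

Derivation:
Trace (tracking count):
x = 30  # -> x = 30
if x < 17:  # condition is False
elif x < 35:  # condition is True
    count = x + 15  # -> count = 45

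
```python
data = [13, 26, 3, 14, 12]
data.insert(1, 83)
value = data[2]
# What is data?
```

Trace (tracking data):
data = [13, 26, 3, 14, 12]  # -> data = [13, 26, 3, 14, 12]
data.insert(1, 83)  # -> data = [13, 83, 26, 3, 14, 12]
value = data[2]  # -> value = 26

Answer: [13, 83, 26, 3, 14, 12]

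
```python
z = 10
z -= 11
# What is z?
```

Answer: -1

Derivation:
Trace (tracking z):
z = 10  # -> z = 10
z -= 11  # -> z = -1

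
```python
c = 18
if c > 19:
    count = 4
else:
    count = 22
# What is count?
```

Answer: 22

Derivation:
Trace (tracking count):
c = 18  # -> c = 18
if c > 19:  # condition is False
else:
    count = 22  # -> count = 22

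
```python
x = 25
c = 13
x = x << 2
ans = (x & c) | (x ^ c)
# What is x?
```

Trace (tracking x):
x = 25  # -> x = 25
c = 13  # -> c = 13
x = x << 2  # -> x = 100
ans = x & c | x ^ c  # -> ans = 109

Answer: 100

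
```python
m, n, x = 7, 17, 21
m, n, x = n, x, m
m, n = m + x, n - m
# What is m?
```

Answer: 24

Derivation:
Trace (tracking m):
m, n, x = (7, 17, 21)  # -> m = 7, n = 17, x = 21
m, n, x = (n, x, m)  # -> m = 17, n = 21, x = 7
m, n = (m + x, n - m)  # -> m = 24, n = 4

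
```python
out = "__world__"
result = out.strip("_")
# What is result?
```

Trace (tracking result):
out = '__world__'  # -> out = '__world__'
result = out.strip('_')  # -> result = 'world'

Answer: 'world'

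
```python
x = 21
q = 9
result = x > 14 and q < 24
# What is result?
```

Trace (tracking result):
x = 21  # -> x = 21
q = 9  # -> q = 9
result = x > 14 and q < 24  # -> result = True

Answer: True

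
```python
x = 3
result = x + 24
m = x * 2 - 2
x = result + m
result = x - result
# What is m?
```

Trace (tracking m):
x = 3  # -> x = 3
result = x + 24  # -> result = 27
m = x * 2 - 2  # -> m = 4
x = result + m  # -> x = 31
result = x - result  # -> result = 4

Answer: 4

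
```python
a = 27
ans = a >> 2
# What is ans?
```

Answer: 6

Derivation:
Trace (tracking ans):
a = 27  # -> a = 27
ans = a >> 2  # -> ans = 6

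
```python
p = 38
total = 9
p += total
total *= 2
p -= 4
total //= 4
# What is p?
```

Answer: 43

Derivation:
Trace (tracking p):
p = 38  # -> p = 38
total = 9  # -> total = 9
p += total  # -> p = 47
total *= 2  # -> total = 18
p -= 4  # -> p = 43
total //= 4  # -> total = 4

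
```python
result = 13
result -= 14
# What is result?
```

Trace (tracking result):
result = 13  # -> result = 13
result -= 14  # -> result = -1

Answer: -1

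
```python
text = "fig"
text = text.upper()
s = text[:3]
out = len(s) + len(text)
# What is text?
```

Trace (tracking text):
text = 'fig'  # -> text = 'fig'
text = text.upper()  # -> text = 'FIG'
s = text[:3]  # -> s = 'FIG'
out = len(s) + len(text)  # -> out = 6

Answer: 'FIG'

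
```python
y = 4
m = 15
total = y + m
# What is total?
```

Trace (tracking total):
y = 4  # -> y = 4
m = 15  # -> m = 15
total = y + m  # -> total = 19

Answer: 19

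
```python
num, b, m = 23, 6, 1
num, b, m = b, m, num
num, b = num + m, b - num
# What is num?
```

Answer: 29

Derivation:
Trace (tracking num):
num, b, m = (23, 6, 1)  # -> num = 23, b = 6, m = 1
num, b, m = (b, m, num)  # -> num = 6, b = 1, m = 23
num, b = (num + m, b - num)  # -> num = 29, b = -5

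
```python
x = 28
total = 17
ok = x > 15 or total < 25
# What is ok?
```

Trace (tracking ok):
x = 28  # -> x = 28
total = 17  # -> total = 17
ok = x > 15 or total < 25  # -> ok = True

Answer: True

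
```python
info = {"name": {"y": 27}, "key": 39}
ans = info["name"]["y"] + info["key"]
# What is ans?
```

Answer: 66

Derivation:
Trace (tracking ans):
info = {'name': {'y': 27}, 'key': 39}  # -> info = {'name': {'y': 27}, 'key': 39}
ans = info['name']['y'] + info['key']  # -> ans = 66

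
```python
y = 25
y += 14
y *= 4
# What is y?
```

Trace (tracking y):
y = 25  # -> y = 25
y += 14  # -> y = 39
y *= 4  # -> y = 156

Answer: 156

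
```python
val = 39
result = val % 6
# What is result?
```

Answer: 3

Derivation:
Trace (tracking result):
val = 39  # -> val = 39
result = val % 6  # -> result = 3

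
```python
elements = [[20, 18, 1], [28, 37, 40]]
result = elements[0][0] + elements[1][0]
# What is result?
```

Answer: 48

Derivation:
Trace (tracking result):
elements = [[20, 18, 1], [28, 37, 40]]  # -> elements = [[20, 18, 1], [28, 37, 40]]
result = elements[0][0] + elements[1][0]  # -> result = 48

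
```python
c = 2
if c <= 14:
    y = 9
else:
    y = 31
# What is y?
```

Answer: 9

Derivation:
Trace (tracking y):
c = 2  # -> c = 2
if c <= 14:  # condition is True
    y = 9  # -> y = 9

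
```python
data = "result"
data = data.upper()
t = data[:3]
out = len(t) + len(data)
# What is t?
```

Trace (tracking t):
data = 'result'  # -> data = 'result'
data = data.upper()  # -> data = 'RESULT'
t = data[:3]  # -> t = 'RES'
out = len(t) + len(data)  # -> out = 9

Answer: 'RES'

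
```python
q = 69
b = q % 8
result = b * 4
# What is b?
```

Answer: 5

Derivation:
Trace (tracking b):
q = 69  # -> q = 69
b = q % 8  # -> b = 5
result = b * 4  # -> result = 20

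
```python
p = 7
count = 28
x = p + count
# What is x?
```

Trace (tracking x):
p = 7  # -> p = 7
count = 28  # -> count = 28
x = p + count  # -> x = 35

Answer: 35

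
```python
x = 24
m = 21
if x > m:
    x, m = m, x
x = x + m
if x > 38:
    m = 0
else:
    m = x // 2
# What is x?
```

Trace (tracking x):
x = 24  # -> x = 24
m = 21  # -> m = 21
if x > m:  # condition is True
    x, m = (m, x)  # -> x = 21, m = 24
x = x + m  # -> x = 45
if x > 38:  # condition is True
    m = 0  # -> m = 0

Answer: 45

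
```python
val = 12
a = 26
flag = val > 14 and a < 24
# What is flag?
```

Answer: False

Derivation:
Trace (tracking flag):
val = 12  # -> val = 12
a = 26  # -> a = 26
flag = val > 14 and a < 24  # -> flag = False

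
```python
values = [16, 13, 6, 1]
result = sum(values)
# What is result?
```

Trace (tracking result):
values = [16, 13, 6, 1]  # -> values = [16, 13, 6, 1]
result = sum(values)  # -> result = 36

Answer: 36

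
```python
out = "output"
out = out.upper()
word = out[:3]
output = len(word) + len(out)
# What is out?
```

Answer: 'OUTPUT'

Derivation:
Trace (tracking out):
out = 'output'  # -> out = 'output'
out = out.upper()  # -> out = 'OUTPUT'
word = out[:3]  # -> word = 'OUT'
output = len(word) + len(out)  # -> output = 9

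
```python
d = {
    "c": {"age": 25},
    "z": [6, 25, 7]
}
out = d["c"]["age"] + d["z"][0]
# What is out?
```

Answer: 31

Derivation:
Trace (tracking out):
d = {'c': {'age': 25}, 'z': [6, 25, 7]}  # -> d = {'c': {'age': 25}, 'z': [6, 25, 7]}
out = d['c']['age'] + d['z'][0]  # -> out = 31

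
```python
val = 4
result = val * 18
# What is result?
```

Answer: 72

Derivation:
Trace (tracking result):
val = 4  # -> val = 4
result = val * 18  # -> result = 72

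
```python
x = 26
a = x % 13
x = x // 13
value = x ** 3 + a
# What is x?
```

Trace (tracking x):
x = 26  # -> x = 26
a = x % 13  # -> a = 0
x = x // 13  # -> x = 2
value = x ** 3 + a  # -> value = 8

Answer: 2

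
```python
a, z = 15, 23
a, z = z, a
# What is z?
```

Answer: 15

Derivation:
Trace (tracking z):
a, z = (15, 23)  # -> a = 15, z = 23
a, z = (z, a)  # -> a = 23, z = 15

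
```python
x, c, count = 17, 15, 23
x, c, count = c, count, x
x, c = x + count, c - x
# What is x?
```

Answer: 32

Derivation:
Trace (tracking x):
x, c, count = (17, 15, 23)  # -> x = 17, c = 15, count = 23
x, c, count = (c, count, x)  # -> x = 15, c = 23, count = 17
x, c = (x + count, c - x)  # -> x = 32, c = 8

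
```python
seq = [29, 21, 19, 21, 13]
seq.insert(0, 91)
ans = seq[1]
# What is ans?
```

Answer: 29

Derivation:
Trace (tracking ans):
seq = [29, 21, 19, 21, 13]  # -> seq = [29, 21, 19, 21, 13]
seq.insert(0, 91)  # -> seq = [91, 29, 21, 19, 21, 13]
ans = seq[1]  # -> ans = 29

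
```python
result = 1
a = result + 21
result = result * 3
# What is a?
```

Trace (tracking a):
result = 1  # -> result = 1
a = result + 21  # -> a = 22
result = result * 3  # -> result = 3

Answer: 22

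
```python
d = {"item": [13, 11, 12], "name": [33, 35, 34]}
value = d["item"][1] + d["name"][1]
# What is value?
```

Trace (tracking value):
d = {'item': [13, 11, 12], 'name': [33, 35, 34]}  # -> d = {'item': [13, 11, 12], 'name': [33, 35, 34]}
value = d['item'][1] + d['name'][1]  # -> value = 46

Answer: 46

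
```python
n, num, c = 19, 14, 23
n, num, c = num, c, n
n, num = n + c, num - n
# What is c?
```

Trace (tracking c):
n, num, c = (19, 14, 23)  # -> n = 19, num = 14, c = 23
n, num, c = (num, c, n)  # -> n = 14, num = 23, c = 19
n, num = (n + c, num - n)  # -> n = 33, num = 9

Answer: 19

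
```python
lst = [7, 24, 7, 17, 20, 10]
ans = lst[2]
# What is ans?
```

Trace (tracking ans):
lst = [7, 24, 7, 17, 20, 10]  # -> lst = [7, 24, 7, 17, 20, 10]
ans = lst[2]  # -> ans = 7

Answer: 7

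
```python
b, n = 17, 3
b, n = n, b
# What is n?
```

Trace (tracking n):
b, n = (17, 3)  # -> b = 17, n = 3
b, n = (n, b)  # -> b = 3, n = 17

Answer: 17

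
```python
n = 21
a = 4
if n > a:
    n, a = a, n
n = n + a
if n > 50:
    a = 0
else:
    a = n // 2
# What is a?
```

Answer: 12

Derivation:
Trace (tracking a):
n = 21  # -> n = 21
a = 4  # -> a = 4
if n > a:  # condition is True
    n, a = (a, n)  # -> n = 4, a = 21
n = n + a  # -> n = 25
if n > 50:  # condition is False
else:
    a = n // 2  # -> a = 12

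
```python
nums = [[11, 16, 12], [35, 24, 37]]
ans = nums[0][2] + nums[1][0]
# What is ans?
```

Trace (tracking ans):
nums = [[11, 16, 12], [35, 24, 37]]  # -> nums = [[11, 16, 12], [35, 24, 37]]
ans = nums[0][2] + nums[1][0]  # -> ans = 47

Answer: 47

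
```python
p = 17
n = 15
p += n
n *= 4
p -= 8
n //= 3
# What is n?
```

Trace (tracking n):
p = 17  # -> p = 17
n = 15  # -> n = 15
p += n  # -> p = 32
n *= 4  # -> n = 60
p -= 8  # -> p = 24
n //= 3  # -> n = 20

Answer: 20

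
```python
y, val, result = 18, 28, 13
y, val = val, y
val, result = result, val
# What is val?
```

Answer: 13

Derivation:
Trace (tracking val):
y, val, result = (18, 28, 13)  # -> y = 18, val = 28, result = 13
y, val = (val, y)  # -> y = 28, val = 18
val, result = (result, val)  # -> val = 13, result = 18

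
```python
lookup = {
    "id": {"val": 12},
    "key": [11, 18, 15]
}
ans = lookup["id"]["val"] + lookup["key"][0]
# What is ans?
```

Trace (tracking ans):
lookup = {'id': {'val': 12}, 'key': [11, 18, 15]}  # -> lookup = {'id': {'val': 12}, 'key': [11, 18, 15]}
ans = lookup['id']['val'] + lookup['key'][0]  # -> ans = 23

Answer: 23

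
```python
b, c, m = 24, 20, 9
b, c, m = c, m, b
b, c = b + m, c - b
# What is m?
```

Answer: 24

Derivation:
Trace (tracking m):
b, c, m = (24, 20, 9)  # -> b = 24, c = 20, m = 9
b, c, m = (c, m, b)  # -> b = 20, c = 9, m = 24
b, c = (b + m, c - b)  # -> b = 44, c = -11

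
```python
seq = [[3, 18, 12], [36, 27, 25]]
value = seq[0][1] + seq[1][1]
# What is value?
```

Answer: 45

Derivation:
Trace (tracking value):
seq = [[3, 18, 12], [36, 27, 25]]  # -> seq = [[3, 18, 12], [36, 27, 25]]
value = seq[0][1] + seq[1][1]  # -> value = 45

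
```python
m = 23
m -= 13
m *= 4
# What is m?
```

Trace (tracking m):
m = 23  # -> m = 23
m -= 13  # -> m = 10
m *= 4  # -> m = 40

Answer: 40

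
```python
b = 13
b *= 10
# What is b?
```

Trace (tracking b):
b = 13  # -> b = 13
b *= 10  # -> b = 130

Answer: 130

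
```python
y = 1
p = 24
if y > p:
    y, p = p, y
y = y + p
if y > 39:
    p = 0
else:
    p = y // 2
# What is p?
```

Answer: 12

Derivation:
Trace (tracking p):
y = 1  # -> y = 1
p = 24  # -> p = 24
if y > p:  # condition is False
y = y + p  # -> y = 25
if y > 39:  # condition is False
else:
    p = y // 2  # -> p = 12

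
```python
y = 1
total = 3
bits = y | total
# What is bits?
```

Trace (tracking bits):
y = 1  # -> y = 1
total = 3  # -> total = 3
bits = y | total  # -> bits = 3

Answer: 3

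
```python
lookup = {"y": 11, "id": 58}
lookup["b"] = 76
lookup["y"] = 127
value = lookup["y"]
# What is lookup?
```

Answer: {'y': 127, 'id': 58, 'b': 76}

Derivation:
Trace (tracking lookup):
lookup = {'y': 11, 'id': 58}  # -> lookup = {'y': 11, 'id': 58}
lookup['b'] = 76  # -> lookup = {'y': 11, 'id': 58, 'b': 76}
lookup['y'] = 127  # -> lookup = {'y': 127, 'id': 58, 'b': 76}
value = lookup['y']  # -> value = 127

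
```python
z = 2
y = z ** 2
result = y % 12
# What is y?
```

Trace (tracking y):
z = 2  # -> z = 2
y = z ** 2  # -> y = 4
result = y % 12  # -> result = 4

Answer: 4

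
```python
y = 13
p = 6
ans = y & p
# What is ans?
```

Answer: 4

Derivation:
Trace (tracking ans):
y = 13  # -> y = 13
p = 6  # -> p = 6
ans = y & p  # -> ans = 4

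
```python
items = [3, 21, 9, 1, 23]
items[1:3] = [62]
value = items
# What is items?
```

Trace (tracking items):
items = [3, 21, 9, 1, 23]  # -> items = [3, 21, 9, 1, 23]
items[1:3] = [62]  # -> items = [3, 62, 1, 23]
value = items  # -> value = [3, 62, 1, 23]

Answer: [3, 62, 1, 23]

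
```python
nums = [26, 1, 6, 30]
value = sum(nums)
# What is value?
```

Answer: 63

Derivation:
Trace (tracking value):
nums = [26, 1, 6, 30]  # -> nums = [26, 1, 6, 30]
value = sum(nums)  # -> value = 63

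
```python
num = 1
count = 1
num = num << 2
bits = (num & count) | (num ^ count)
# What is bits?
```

Trace (tracking bits):
num = 1  # -> num = 1
count = 1  # -> count = 1
num = num << 2  # -> num = 4
bits = num & count | num ^ count  # -> bits = 5

Answer: 5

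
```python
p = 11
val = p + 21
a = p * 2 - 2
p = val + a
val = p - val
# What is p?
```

Trace (tracking p):
p = 11  # -> p = 11
val = p + 21  # -> val = 32
a = p * 2 - 2  # -> a = 20
p = val + a  # -> p = 52
val = p - val  # -> val = 20

Answer: 52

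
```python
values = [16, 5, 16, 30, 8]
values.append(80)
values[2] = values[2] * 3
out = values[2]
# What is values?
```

Trace (tracking values):
values = [16, 5, 16, 30, 8]  # -> values = [16, 5, 16, 30, 8]
values.append(80)  # -> values = [16, 5, 16, 30, 8, 80]
values[2] = values[2] * 3  # -> values = [16, 5, 48, 30, 8, 80]
out = values[2]  # -> out = 48

Answer: [16, 5, 48, 30, 8, 80]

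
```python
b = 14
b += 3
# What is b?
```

Trace (tracking b):
b = 14  # -> b = 14
b += 3  # -> b = 17

Answer: 17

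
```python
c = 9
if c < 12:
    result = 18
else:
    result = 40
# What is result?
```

Trace (tracking result):
c = 9  # -> c = 9
if c < 12:  # condition is True
    result = 18  # -> result = 18

Answer: 18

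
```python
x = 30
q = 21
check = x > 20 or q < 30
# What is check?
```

Answer: True

Derivation:
Trace (tracking check):
x = 30  # -> x = 30
q = 21  # -> q = 21
check = x > 20 or q < 30  # -> check = True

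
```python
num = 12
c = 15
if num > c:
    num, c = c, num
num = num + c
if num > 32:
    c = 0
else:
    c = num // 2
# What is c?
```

Answer: 13

Derivation:
Trace (tracking c):
num = 12  # -> num = 12
c = 15  # -> c = 15
if num > c:  # condition is False
num = num + c  # -> num = 27
if num > 32:  # condition is False
else:
    c = num // 2  # -> c = 13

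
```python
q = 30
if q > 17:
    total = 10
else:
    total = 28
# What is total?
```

Trace (tracking total):
q = 30  # -> q = 30
if q > 17:  # condition is True
    total = 10  # -> total = 10

Answer: 10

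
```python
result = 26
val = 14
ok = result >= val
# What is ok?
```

Answer: True

Derivation:
Trace (tracking ok):
result = 26  # -> result = 26
val = 14  # -> val = 14
ok = result >= val  # -> ok = True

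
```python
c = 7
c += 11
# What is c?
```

Trace (tracking c):
c = 7  # -> c = 7
c += 11  # -> c = 18

Answer: 18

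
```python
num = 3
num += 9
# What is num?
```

Answer: 12

Derivation:
Trace (tracking num):
num = 3  # -> num = 3
num += 9  # -> num = 12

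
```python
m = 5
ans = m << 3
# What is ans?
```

Trace (tracking ans):
m = 5  # -> m = 5
ans = m << 3  # -> ans = 40

Answer: 40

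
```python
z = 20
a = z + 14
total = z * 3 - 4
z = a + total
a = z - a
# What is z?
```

Trace (tracking z):
z = 20  # -> z = 20
a = z + 14  # -> a = 34
total = z * 3 - 4  # -> total = 56
z = a + total  # -> z = 90
a = z - a  # -> a = 56

Answer: 90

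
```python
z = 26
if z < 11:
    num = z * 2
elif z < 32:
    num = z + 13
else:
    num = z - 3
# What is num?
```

Answer: 39

Derivation:
Trace (tracking num):
z = 26  # -> z = 26
if z < 11:  # condition is False
elif z < 32:  # condition is True
    num = z + 13  # -> num = 39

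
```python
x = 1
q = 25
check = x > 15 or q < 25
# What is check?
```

Trace (tracking check):
x = 1  # -> x = 1
q = 25  # -> q = 25
check = x > 15 or q < 25  # -> check = False

Answer: False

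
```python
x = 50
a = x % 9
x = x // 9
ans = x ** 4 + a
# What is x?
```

Answer: 5

Derivation:
Trace (tracking x):
x = 50  # -> x = 50
a = x % 9  # -> a = 5
x = x // 9  # -> x = 5
ans = x ** 4 + a  # -> ans = 630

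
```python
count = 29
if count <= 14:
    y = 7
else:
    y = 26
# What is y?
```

Trace (tracking y):
count = 29  # -> count = 29
if count <= 14:  # condition is False
else:
    y = 26  # -> y = 26

Answer: 26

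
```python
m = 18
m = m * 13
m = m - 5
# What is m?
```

Trace (tracking m):
m = 18  # -> m = 18
m = m * 13  # -> m = 234
m = m - 5  # -> m = 229

Answer: 229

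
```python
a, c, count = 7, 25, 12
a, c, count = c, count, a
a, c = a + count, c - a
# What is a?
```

Answer: 32

Derivation:
Trace (tracking a):
a, c, count = (7, 25, 12)  # -> a = 7, c = 25, count = 12
a, c, count = (c, count, a)  # -> a = 25, c = 12, count = 7
a, c = (a + count, c - a)  # -> a = 32, c = -13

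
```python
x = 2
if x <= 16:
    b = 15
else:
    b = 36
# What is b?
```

Answer: 15

Derivation:
Trace (tracking b):
x = 2  # -> x = 2
if x <= 16:  # condition is True
    b = 15  # -> b = 15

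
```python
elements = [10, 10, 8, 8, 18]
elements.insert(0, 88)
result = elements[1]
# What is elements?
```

Trace (tracking elements):
elements = [10, 10, 8, 8, 18]  # -> elements = [10, 10, 8, 8, 18]
elements.insert(0, 88)  # -> elements = [88, 10, 10, 8, 8, 18]
result = elements[1]  # -> result = 10

Answer: [88, 10, 10, 8, 8, 18]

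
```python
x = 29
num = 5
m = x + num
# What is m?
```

Answer: 34

Derivation:
Trace (tracking m):
x = 29  # -> x = 29
num = 5  # -> num = 5
m = x + num  # -> m = 34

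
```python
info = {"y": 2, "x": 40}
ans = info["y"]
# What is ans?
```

Answer: 2

Derivation:
Trace (tracking ans):
info = {'y': 2, 'x': 40}  # -> info = {'y': 2, 'x': 40}
ans = info['y']  # -> ans = 2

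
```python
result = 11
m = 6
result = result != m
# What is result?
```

Answer: True

Derivation:
Trace (tracking result):
result = 11  # -> result = 11
m = 6  # -> m = 6
result = result != m  # -> result = True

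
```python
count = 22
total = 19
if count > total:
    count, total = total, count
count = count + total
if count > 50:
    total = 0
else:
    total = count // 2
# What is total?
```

Trace (tracking total):
count = 22  # -> count = 22
total = 19  # -> total = 19
if count > total:  # condition is True
    count, total = (total, count)  # -> count = 19, total = 22
count = count + total  # -> count = 41
if count > 50:  # condition is False
else:
    total = count // 2  # -> total = 20

Answer: 20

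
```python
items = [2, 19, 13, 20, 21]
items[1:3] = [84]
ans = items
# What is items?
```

Answer: [2, 84, 20, 21]

Derivation:
Trace (tracking items):
items = [2, 19, 13, 20, 21]  # -> items = [2, 19, 13, 20, 21]
items[1:3] = [84]  # -> items = [2, 84, 20, 21]
ans = items  # -> ans = [2, 84, 20, 21]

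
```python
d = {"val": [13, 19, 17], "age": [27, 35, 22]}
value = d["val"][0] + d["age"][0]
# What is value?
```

Trace (tracking value):
d = {'val': [13, 19, 17], 'age': [27, 35, 22]}  # -> d = {'val': [13, 19, 17], 'age': [27, 35, 22]}
value = d['val'][0] + d['age'][0]  # -> value = 40

Answer: 40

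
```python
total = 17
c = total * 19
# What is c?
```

Trace (tracking c):
total = 17  # -> total = 17
c = total * 19  # -> c = 323

Answer: 323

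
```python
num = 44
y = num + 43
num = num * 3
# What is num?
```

Trace (tracking num):
num = 44  # -> num = 44
y = num + 43  # -> y = 87
num = num * 3  # -> num = 132

Answer: 132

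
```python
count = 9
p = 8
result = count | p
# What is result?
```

Trace (tracking result):
count = 9  # -> count = 9
p = 8  # -> p = 8
result = count | p  # -> result = 9

Answer: 9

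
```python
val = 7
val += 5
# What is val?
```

Trace (tracking val):
val = 7  # -> val = 7
val += 5  # -> val = 12

Answer: 12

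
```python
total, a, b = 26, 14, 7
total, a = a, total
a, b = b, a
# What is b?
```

Trace (tracking b):
total, a, b = (26, 14, 7)  # -> total = 26, a = 14, b = 7
total, a = (a, total)  # -> total = 14, a = 26
a, b = (b, a)  # -> a = 7, b = 26

Answer: 26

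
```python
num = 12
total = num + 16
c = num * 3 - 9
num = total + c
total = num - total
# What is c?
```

Answer: 27

Derivation:
Trace (tracking c):
num = 12  # -> num = 12
total = num + 16  # -> total = 28
c = num * 3 - 9  # -> c = 27
num = total + c  # -> num = 55
total = num - total  # -> total = 27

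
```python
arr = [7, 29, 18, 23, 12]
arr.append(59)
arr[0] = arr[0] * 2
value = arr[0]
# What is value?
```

Answer: 14

Derivation:
Trace (tracking value):
arr = [7, 29, 18, 23, 12]  # -> arr = [7, 29, 18, 23, 12]
arr.append(59)  # -> arr = [7, 29, 18, 23, 12, 59]
arr[0] = arr[0] * 2  # -> arr = [14, 29, 18, 23, 12, 59]
value = arr[0]  # -> value = 14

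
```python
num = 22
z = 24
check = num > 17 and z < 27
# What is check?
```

Answer: True

Derivation:
Trace (tracking check):
num = 22  # -> num = 22
z = 24  # -> z = 24
check = num > 17 and z < 27  # -> check = True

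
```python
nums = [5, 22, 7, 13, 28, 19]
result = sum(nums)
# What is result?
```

Answer: 94

Derivation:
Trace (tracking result):
nums = [5, 22, 7, 13, 28, 19]  # -> nums = [5, 22, 7, 13, 28, 19]
result = sum(nums)  # -> result = 94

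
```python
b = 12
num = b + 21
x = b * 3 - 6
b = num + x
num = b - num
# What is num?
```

Trace (tracking num):
b = 12  # -> b = 12
num = b + 21  # -> num = 33
x = b * 3 - 6  # -> x = 30
b = num + x  # -> b = 63
num = b - num  # -> num = 30

Answer: 30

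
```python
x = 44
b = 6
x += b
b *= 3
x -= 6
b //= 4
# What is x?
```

Answer: 44

Derivation:
Trace (tracking x):
x = 44  # -> x = 44
b = 6  # -> b = 6
x += b  # -> x = 50
b *= 3  # -> b = 18
x -= 6  # -> x = 44
b //= 4  # -> b = 4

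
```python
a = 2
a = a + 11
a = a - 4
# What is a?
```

Answer: 9

Derivation:
Trace (tracking a):
a = 2  # -> a = 2
a = a + 11  # -> a = 13
a = a - 4  # -> a = 9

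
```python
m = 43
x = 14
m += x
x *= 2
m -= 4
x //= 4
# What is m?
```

Answer: 53

Derivation:
Trace (tracking m):
m = 43  # -> m = 43
x = 14  # -> x = 14
m += x  # -> m = 57
x *= 2  # -> x = 28
m -= 4  # -> m = 53
x //= 4  # -> x = 7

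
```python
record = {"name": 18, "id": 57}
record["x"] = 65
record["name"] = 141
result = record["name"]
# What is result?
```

Trace (tracking result):
record = {'name': 18, 'id': 57}  # -> record = {'name': 18, 'id': 57}
record['x'] = 65  # -> record = {'name': 18, 'id': 57, 'x': 65}
record['name'] = 141  # -> record = {'name': 141, 'id': 57, 'x': 65}
result = record['name']  # -> result = 141

Answer: 141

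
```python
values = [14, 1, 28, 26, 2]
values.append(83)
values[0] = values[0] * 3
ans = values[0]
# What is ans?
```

Answer: 42

Derivation:
Trace (tracking ans):
values = [14, 1, 28, 26, 2]  # -> values = [14, 1, 28, 26, 2]
values.append(83)  # -> values = [14, 1, 28, 26, 2, 83]
values[0] = values[0] * 3  # -> values = [42, 1, 28, 26, 2, 83]
ans = values[0]  # -> ans = 42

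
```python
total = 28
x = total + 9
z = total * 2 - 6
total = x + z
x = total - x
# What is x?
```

Answer: 50

Derivation:
Trace (tracking x):
total = 28  # -> total = 28
x = total + 9  # -> x = 37
z = total * 2 - 6  # -> z = 50
total = x + z  # -> total = 87
x = total - x  # -> x = 50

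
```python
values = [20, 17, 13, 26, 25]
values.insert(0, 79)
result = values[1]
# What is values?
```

Trace (tracking values):
values = [20, 17, 13, 26, 25]  # -> values = [20, 17, 13, 26, 25]
values.insert(0, 79)  # -> values = [79, 20, 17, 13, 26, 25]
result = values[1]  # -> result = 20

Answer: [79, 20, 17, 13, 26, 25]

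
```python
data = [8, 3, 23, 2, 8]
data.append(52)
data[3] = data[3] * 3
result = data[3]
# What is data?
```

Trace (tracking data):
data = [8, 3, 23, 2, 8]  # -> data = [8, 3, 23, 2, 8]
data.append(52)  # -> data = [8, 3, 23, 2, 8, 52]
data[3] = data[3] * 3  # -> data = [8, 3, 23, 6, 8, 52]
result = data[3]  # -> result = 6

Answer: [8, 3, 23, 6, 8, 52]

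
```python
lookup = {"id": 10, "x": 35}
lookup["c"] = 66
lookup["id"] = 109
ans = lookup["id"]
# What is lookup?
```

Trace (tracking lookup):
lookup = {'id': 10, 'x': 35}  # -> lookup = {'id': 10, 'x': 35}
lookup['c'] = 66  # -> lookup = {'id': 10, 'x': 35, 'c': 66}
lookup['id'] = 109  # -> lookup = {'id': 109, 'x': 35, 'c': 66}
ans = lookup['id']  # -> ans = 109

Answer: {'id': 109, 'x': 35, 'c': 66}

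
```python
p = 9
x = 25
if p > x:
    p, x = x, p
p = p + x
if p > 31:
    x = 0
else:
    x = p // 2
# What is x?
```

Answer: 0

Derivation:
Trace (tracking x):
p = 9  # -> p = 9
x = 25  # -> x = 25
if p > x:  # condition is False
p = p + x  # -> p = 34
if p > 31:  # condition is True
    x = 0  # -> x = 0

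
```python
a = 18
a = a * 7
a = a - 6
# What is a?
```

Trace (tracking a):
a = 18  # -> a = 18
a = a * 7  # -> a = 126
a = a - 6  # -> a = 120

Answer: 120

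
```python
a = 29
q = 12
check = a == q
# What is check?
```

Trace (tracking check):
a = 29  # -> a = 29
q = 12  # -> q = 12
check = a == q  # -> check = False

Answer: False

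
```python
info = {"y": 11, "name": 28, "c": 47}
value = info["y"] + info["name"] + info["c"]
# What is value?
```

Trace (tracking value):
info = {'y': 11, 'name': 28, 'c': 47}  # -> info = {'y': 11, 'name': 28, 'c': 47}
value = info['y'] + info['name'] + info['c']  # -> value = 86

Answer: 86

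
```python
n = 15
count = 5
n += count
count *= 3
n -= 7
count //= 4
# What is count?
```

Answer: 3

Derivation:
Trace (tracking count):
n = 15  # -> n = 15
count = 5  # -> count = 5
n += count  # -> n = 20
count *= 3  # -> count = 15
n -= 7  # -> n = 13
count //= 4  # -> count = 3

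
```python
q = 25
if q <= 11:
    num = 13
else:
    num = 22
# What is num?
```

Answer: 22

Derivation:
Trace (tracking num):
q = 25  # -> q = 25
if q <= 11:  # condition is False
else:
    num = 22  # -> num = 22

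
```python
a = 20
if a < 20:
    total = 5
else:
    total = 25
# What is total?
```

Answer: 25

Derivation:
Trace (tracking total):
a = 20  # -> a = 20
if a < 20:  # condition is False
else:
    total = 25  # -> total = 25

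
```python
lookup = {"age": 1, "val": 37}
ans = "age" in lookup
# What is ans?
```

Answer: True

Derivation:
Trace (tracking ans):
lookup = {'age': 1, 'val': 37}  # -> lookup = {'age': 1, 'val': 37}
ans = 'age' in lookup  # -> ans = True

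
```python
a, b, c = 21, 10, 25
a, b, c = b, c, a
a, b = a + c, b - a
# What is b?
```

Trace (tracking b):
a, b, c = (21, 10, 25)  # -> a = 21, b = 10, c = 25
a, b, c = (b, c, a)  # -> a = 10, b = 25, c = 21
a, b = (a + c, b - a)  # -> a = 31, b = 15

Answer: 15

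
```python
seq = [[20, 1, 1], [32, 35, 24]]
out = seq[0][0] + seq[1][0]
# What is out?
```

Trace (tracking out):
seq = [[20, 1, 1], [32, 35, 24]]  # -> seq = [[20, 1, 1], [32, 35, 24]]
out = seq[0][0] + seq[1][0]  # -> out = 52

Answer: 52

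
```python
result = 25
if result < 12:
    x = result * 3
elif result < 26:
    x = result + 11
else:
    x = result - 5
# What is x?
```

Answer: 36

Derivation:
Trace (tracking x):
result = 25  # -> result = 25
if result < 12:  # condition is False
elif result < 26:  # condition is True
    x = result + 11  # -> x = 36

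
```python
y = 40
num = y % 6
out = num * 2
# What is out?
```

Answer: 8

Derivation:
Trace (tracking out):
y = 40  # -> y = 40
num = y % 6  # -> num = 4
out = num * 2  # -> out = 8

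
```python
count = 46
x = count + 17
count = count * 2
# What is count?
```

Answer: 92

Derivation:
Trace (tracking count):
count = 46  # -> count = 46
x = count + 17  # -> x = 63
count = count * 2  # -> count = 92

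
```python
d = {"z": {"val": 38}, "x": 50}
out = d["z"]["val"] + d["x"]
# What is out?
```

Trace (tracking out):
d = {'z': {'val': 38}, 'x': 50}  # -> d = {'z': {'val': 38}, 'x': 50}
out = d['z']['val'] + d['x']  # -> out = 88

Answer: 88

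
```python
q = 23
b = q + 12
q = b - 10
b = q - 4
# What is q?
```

Trace (tracking q):
q = 23  # -> q = 23
b = q + 12  # -> b = 35
q = b - 10  # -> q = 25
b = q - 4  # -> b = 21

Answer: 25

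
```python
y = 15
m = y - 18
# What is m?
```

Answer: -3

Derivation:
Trace (tracking m):
y = 15  # -> y = 15
m = y - 18  # -> m = -3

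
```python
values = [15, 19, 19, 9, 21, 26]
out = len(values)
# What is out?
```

Trace (tracking out):
values = [15, 19, 19, 9, 21, 26]  # -> values = [15, 19, 19, 9, 21, 26]
out = len(values)  # -> out = 6

Answer: 6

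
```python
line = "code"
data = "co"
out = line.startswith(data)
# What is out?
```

Answer: True

Derivation:
Trace (tracking out):
line = 'code'  # -> line = 'code'
data = 'co'  # -> data = 'co'
out = line.startswith(data)  # -> out = True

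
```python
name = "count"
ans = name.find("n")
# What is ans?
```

Answer: 3

Derivation:
Trace (tracking ans):
name = 'count'  # -> name = 'count'
ans = name.find('n')  # -> ans = 3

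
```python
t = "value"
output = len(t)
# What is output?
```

Answer: 5

Derivation:
Trace (tracking output):
t = 'value'  # -> t = 'value'
output = len(t)  # -> output = 5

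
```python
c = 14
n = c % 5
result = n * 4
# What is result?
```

Trace (tracking result):
c = 14  # -> c = 14
n = c % 5  # -> n = 4
result = n * 4  # -> result = 16

Answer: 16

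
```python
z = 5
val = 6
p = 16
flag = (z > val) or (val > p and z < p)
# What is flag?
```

Trace (tracking flag):
z = 5  # -> z = 5
val = 6  # -> val = 6
p = 16  # -> p = 16
flag = z > val or (val > p and z < p)  # -> flag = False

Answer: False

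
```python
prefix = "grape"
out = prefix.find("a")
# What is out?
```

Trace (tracking out):
prefix = 'grape'  # -> prefix = 'grape'
out = prefix.find('a')  # -> out = 2

Answer: 2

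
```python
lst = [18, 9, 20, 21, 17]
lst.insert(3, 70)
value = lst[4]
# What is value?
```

Answer: 21

Derivation:
Trace (tracking value):
lst = [18, 9, 20, 21, 17]  # -> lst = [18, 9, 20, 21, 17]
lst.insert(3, 70)  # -> lst = [18, 9, 20, 70, 21, 17]
value = lst[4]  # -> value = 21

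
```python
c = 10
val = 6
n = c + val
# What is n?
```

Trace (tracking n):
c = 10  # -> c = 10
val = 6  # -> val = 6
n = c + val  # -> n = 16

Answer: 16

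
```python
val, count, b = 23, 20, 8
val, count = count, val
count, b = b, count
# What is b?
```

Trace (tracking b):
val, count, b = (23, 20, 8)  # -> val = 23, count = 20, b = 8
val, count = (count, val)  # -> val = 20, count = 23
count, b = (b, count)  # -> count = 8, b = 23

Answer: 23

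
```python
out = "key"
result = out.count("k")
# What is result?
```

Trace (tracking result):
out = 'key'  # -> out = 'key'
result = out.count('k')  # -> result = 1

Answer: 1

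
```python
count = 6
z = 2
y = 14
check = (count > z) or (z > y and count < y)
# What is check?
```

Trace (tracking check):
count = 6  # -> count = 6
z = 2  # -> z = 2
y = 14  # -> y = 14
check = count > z or (z > y and count < y)  # -> check = True

Answer: True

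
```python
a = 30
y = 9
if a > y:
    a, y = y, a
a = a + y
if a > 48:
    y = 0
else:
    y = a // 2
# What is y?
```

Answer: 19

Derivation:
Trace (tracking y):
a = 30  # -> a = 30
y = 9  # -> y = 9
if a > y:  # condition is True
    a, y = (y, a)  # -> a = 9, y = 30
a = a + y  # -> a = 39
if a > 48:  # condition is False
else:
    y = a // 2  # -> y = 19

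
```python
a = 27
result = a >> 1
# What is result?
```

Answer: 13

Derivation:
Trace (tracking result):
a = 27  # -> a = 27
result = a >> 1  # -> result = 13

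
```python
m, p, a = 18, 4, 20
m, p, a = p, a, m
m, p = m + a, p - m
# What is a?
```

Trace (tracking a):
m, p, a = (18, 4, 20)  # -> m = 18, p = 4, a = 20
m, p, a = (p, a, m)  # -> m = 4, p = 20, a = 18
m, p = (m + a, p - m)  # -> m = 22, p = 16

Answer: 18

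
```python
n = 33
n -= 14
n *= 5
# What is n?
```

Answer: 95

Derivation:
Trace (tracking n):
n = 33  # -> n = 33
n -= 14  # -> n = 19
n *= 5  # -> n = 95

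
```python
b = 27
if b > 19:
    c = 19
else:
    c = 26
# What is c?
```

Answer: 19

Derivation:
Trace (tracking c):
b = 27  # -> b = 27
if b > 19:  # condition is True
    c = 19  # -> c = 19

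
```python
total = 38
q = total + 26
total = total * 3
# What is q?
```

Trace (tracking q):
total = 38  # -> total = 38
q = total + 26  # -> q = 64
total = total * 3  # -> total = 114

Answer: 64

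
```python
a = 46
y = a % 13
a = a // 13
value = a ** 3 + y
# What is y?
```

Answer: 7

Derivation:
Trace (tracking y):
a = 46  # -> a = 46
y = a % 13  # -> y = 7
a = a // 13  # -> a = 3
value = a ** 3 + y  # -> value = 34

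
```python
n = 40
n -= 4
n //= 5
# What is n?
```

Answer: 7

Derivation:
Trace (tracking n):
n = 40  # -> n = 40
n -= 4  # -> n = 36
n //= 5  # -> n = 7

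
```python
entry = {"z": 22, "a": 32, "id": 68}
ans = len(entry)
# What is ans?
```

Answer: 3

Derivation:
Trace (tracking ans):
entry = {'z': 22, 'a': 32, 'id': 68}  # -> entry = {'z': 22, 'a': 32, 'id': 68}
ans = len(entry)  # -> ans = 3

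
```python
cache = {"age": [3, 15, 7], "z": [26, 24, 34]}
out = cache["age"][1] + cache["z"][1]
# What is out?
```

Trace (tracking out):
cache = {'age': [3, 15, 7], 'z': [26, 24, 34]}  # -> cache = {'age': [3, 15, 7], 'z': [26, 24, 34]}
out = cache['age'][1] + cache['z'][1]  # -> out = 39

Answer: 39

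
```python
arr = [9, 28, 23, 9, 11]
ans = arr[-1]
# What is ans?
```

Trace (tracking ans):
arr = [9, 28, 23, 9, 11]  # -> arr = [9, 28, 23, 9, 11]
ans = arr[-1]  # -> ans = 11

Answer: 11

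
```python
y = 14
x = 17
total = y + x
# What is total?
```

Answer: 31

Derivation:
Trace (tracking total):
y = 14  # -> y = 14
x = 17  # -> x = 17
total = y + x  # -> total = 31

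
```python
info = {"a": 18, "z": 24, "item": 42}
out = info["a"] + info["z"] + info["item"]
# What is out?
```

Answer: 84

Derivation:
Trace (tracking out):
info = {'a': 18, 'z': 24, 'item': 42}  # -> info = {'a': 18, 'z': 24, 'item': 42}
out = info['a'] + info['z'] + info['item']  # -> out = 84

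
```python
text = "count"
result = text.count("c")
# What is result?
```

Answer: 1

Derivation:
Trace (tracking result):
text = 'count'  # -> text = 'count'
result = text.count('c')  # -> result = 1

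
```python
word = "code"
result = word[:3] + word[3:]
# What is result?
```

Trace (tracking result):
word = 'code'  # -> word = 'code'
result = word[:3] + word[3:]  # -> result = 'code'

Answer: 'code'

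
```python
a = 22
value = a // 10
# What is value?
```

Answer: 2

Derivation:
Trace (tracking value):
a = 22  # -> a = 22
value = a // 10  # -> value = 2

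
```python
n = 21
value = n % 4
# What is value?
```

Answer: 1

Derivation:
Trace (tracking value):
n = 21  # -> n = 21
value = n % 4  # -> value = 1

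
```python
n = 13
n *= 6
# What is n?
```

Answer: 78

Derivation:
Trace (tracking n):
n = 13  # -> n = 13
n *= 6  # -> n = 78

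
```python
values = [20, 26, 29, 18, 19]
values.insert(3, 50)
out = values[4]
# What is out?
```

Trace (tracking out):
values = [20, 26, 29, 18, 19]  # -> values = [20, 26, 29, 18, 19]
values.insert(3, 50)  # -> values = [20, 26, 29, 50, 18, 19]
out = values[4]  # -> out = 18

Answer: 18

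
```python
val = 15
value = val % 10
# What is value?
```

Trace (tracking value):
val = 15  # -> val = 15
value = val % 10  # -> value = 5

Answer: 5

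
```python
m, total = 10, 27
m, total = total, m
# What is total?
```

Answer: 10

Derivation:
Trace (tracking total):
m, total = (10, 27)  # -> m = 10, total = 27
m, total = (total, m)  # -> m = 27, total = 10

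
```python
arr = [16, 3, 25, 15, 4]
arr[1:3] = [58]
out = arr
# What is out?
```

Answer: [16, 58, 15, 4]

Derivation:
Trace (tracking out):
arr = [16, 3, 25, 15, 4]  # -> arr = [16, 3, 25, 15, 4]
arr[1:3] = [58]  # -> arr = [16, 58, 15, 4]
out = arr  # -> out = [16, 58, 15, 4]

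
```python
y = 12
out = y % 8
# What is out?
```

Trace (tracking out):
y = 12  # -> y = 12
out = y % 8  # -> out = 4

Answer: 4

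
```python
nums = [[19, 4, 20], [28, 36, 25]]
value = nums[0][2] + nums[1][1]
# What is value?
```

Answer: 56

Derivation:
Trace (tracking value):
nums = [[19, 4, 20], [28, 36, 25]]  # -> nums = [[19, 4, 20], [28, 36, 25]]
value = nums[0][2] + nums[1][1]  # -> value = 56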